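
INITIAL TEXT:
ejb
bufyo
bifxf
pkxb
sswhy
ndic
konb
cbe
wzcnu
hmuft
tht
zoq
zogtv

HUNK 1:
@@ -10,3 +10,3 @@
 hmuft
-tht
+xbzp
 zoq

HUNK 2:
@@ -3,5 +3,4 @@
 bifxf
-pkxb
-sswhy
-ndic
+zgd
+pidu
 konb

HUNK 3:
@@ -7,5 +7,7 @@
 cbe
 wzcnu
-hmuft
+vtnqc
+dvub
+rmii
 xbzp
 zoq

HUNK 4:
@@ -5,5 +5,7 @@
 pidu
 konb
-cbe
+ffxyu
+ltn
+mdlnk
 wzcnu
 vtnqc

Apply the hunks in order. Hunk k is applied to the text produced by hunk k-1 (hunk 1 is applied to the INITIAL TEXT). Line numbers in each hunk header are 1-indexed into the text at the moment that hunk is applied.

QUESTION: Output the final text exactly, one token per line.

Hunk 1: at line 10 remove [tht] add [xbzp] -> 13 lines: ejb bufyo bifxf pkxb sswhy ndic konb cbe wzcnu hmuft xbzp zoq zogtv
Hunk 2: at line 3 remove [pkxb,sswhy,ndic] add [zgd,pidu] -> 12 lines: ejb bufyo bifxf zgd pidu konb cbe wzcnu hmuft xbzp zoq zogtv
Hunk 3: at line 7 remove [hmuft] add [vtnqc,dvub,rmii] -> 14 lines: ejb bufyo bifxf zgd pidu konb cbe wzcnu vtnqc dvub rmii xbzp zoq zogtv
Hunk 4: at line 5 remove [cbe] add [ffxyu,ltn,mdlnk] -> 16 lines: ejb bufyo bifxf zgd pidu konb ffxyu ltn mdlnk wzcnu vtnqc dvub rmii xbzp zoq zogtv

Answer: ejb
bufyo
bifxf
zgd
pidu
konb
ffxyu
ltn
mdlnk
wzcnu
vtnqc
dvub
rmii
xbzp
zoq
zogtv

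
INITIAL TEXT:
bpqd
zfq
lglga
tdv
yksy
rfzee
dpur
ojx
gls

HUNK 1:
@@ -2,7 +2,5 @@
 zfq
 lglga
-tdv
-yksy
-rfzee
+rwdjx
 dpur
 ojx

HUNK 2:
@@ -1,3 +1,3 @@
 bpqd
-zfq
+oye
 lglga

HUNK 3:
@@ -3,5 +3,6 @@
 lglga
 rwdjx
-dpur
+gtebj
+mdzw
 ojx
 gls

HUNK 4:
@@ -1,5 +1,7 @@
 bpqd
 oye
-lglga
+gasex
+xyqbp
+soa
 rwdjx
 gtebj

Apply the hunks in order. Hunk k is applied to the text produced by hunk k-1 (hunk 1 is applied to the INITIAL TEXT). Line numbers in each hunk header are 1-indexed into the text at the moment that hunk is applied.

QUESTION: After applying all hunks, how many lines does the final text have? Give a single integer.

Answer: 10

Derivation:
Hunk 1: at line 2 remove [tdv,yksy,rfzee] add [rwdjx] -> 7 lines: bpqd zfq lglga rwdjx dpur ojx gls
Hunk 2: at line 1 remove [zfq] add [oye] -> 7 lines: bpqd oye lglga rwdjx dpur ojx gls
Hunk 3: at line 3 remove [dpur] add [gtebj,mdzw] -> 8 lines: bpqd oye lglga rwdjx gtebj mdzw ojx gls
Hunk 4: at line 1 remove [lglga] add [gasex,xyqbp,soa] -> 10 lines: bpqd oye gasex xyqbp soa rwdjx gtebj mdzw ojx gls
Final line count: 10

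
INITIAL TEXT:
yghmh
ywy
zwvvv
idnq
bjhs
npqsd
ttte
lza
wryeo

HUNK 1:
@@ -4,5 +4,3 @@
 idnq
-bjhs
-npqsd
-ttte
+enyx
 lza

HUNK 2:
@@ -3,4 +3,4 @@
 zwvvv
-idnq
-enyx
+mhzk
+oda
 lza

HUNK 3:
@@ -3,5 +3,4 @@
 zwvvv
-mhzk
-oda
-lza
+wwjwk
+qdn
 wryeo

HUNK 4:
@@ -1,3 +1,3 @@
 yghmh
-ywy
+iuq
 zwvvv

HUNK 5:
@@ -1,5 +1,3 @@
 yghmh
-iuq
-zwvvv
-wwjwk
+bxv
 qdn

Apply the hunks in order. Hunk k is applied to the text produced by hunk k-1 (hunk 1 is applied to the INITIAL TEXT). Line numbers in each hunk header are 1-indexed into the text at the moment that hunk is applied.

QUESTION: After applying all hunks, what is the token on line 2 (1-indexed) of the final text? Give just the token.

Hunk 1: at line 4 remove [bjhs,npqsd,ttte] add [enyx] -> 7 lines: yghmh ywy zwvvv idnq enyx lza wryeo
Hunk 2: at line 3 remove [idnq,enyx] add [mhzk,oda] -> 7 lines: yghmh ywy zwvvv mhzk oda lza wryeo
Hunk 3: at line 3 remove [mhzk,oda,lza] add [wwjwk,qdn] -> 6 lines: yghmh ywy zwvvv wwjwk qdn wryeo
Hunk 4: at line 1 remove [ywy] add [iuq] -> 6 lines: yghmh iuq zwvvv wwjwk qdn wryeo
Hunk 5: at line 1 remove [iuq,zwvvv,wwjwk] add [bxv] -> 4 lines: yghmh bxv qdn wryeo
Final line 2: bxv

Answer: bxv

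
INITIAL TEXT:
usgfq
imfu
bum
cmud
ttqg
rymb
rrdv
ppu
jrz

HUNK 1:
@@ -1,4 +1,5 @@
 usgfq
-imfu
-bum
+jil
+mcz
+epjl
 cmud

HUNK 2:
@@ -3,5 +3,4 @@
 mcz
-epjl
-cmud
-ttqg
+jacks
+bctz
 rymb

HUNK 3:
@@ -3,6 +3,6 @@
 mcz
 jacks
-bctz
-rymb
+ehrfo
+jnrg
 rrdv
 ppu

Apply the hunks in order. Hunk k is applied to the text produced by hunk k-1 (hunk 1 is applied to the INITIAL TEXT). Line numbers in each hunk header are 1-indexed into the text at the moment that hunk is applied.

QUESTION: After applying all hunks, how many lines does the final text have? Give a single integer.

Hunk 1: at line 1 remove [imfu,bum] add [jil,mcz,epjl] -> 10 lines: usgfq jil mcz epjl cmud ttqg rymb rrdv ppu jrz
Hunk 2: at line 3 remove [epjl,cmud,ttqg] add [jacks,bctz] -> 9 lines: usgfq jil mcz jacks bctz rymb rrdv ppu jrz
Hunk 3: at line 3 remove [bctz,rymb] add [ehrfo,jnrg] -> 9 lines: usgfq jil mcz jacks ehrfo jnrg rrdv ppu jrz
Final line count: 9

Answer: 9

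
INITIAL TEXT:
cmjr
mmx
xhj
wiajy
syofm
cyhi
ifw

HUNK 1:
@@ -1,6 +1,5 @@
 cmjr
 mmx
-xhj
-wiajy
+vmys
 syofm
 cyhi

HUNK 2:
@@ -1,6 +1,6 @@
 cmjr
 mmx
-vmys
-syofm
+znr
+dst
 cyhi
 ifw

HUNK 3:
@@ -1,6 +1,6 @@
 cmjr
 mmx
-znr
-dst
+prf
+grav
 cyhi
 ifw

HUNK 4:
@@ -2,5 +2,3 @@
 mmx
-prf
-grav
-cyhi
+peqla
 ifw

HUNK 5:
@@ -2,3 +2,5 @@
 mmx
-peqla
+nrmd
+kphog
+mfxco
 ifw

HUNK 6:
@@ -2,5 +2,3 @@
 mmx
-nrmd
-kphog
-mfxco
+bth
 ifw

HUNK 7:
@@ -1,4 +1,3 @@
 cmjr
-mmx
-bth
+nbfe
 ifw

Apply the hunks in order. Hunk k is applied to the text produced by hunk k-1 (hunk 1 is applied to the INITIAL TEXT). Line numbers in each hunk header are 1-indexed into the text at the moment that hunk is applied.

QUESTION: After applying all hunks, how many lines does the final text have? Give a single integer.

Answer: 3

Derivation:
Hunk 1: at line 1 remove [xhj,wiajy] add [vmys] -> 6 lines: cmjr mmx vmys syofm cyhi ifw
Hunk 2: at line 1 remove [vmys,syofm] add [znr,dst] -> 6 lines: cmjr mmx znr dst cyhi ifw
Hunk 3: at line 1 remove [znr,dst] add [prf,grav] -> 6 lines: cmjr mmx prf grav cyhi ifw
Hunk 4: at line 2 remove [prf,grav,cyhi] add [peqla] -> 4 lines: cmjr mmx peqla ifw
Hunk 5: at line 2 remove [peqla] add [nrmd,kphog,mfxco] -> 6 lines: cmjr mmx nrmd kphog mfxco ifw
Hunk 6: at line 2 remove [nrmd,kphog,mfxco] add [bth] -> 4 lines: cmjr mmx bth ifw
Hunk 7: at line 1 remove [mmx,bth] add [nbfe] -> 3 lines: cmjr nbfe ifw
Final line count: 3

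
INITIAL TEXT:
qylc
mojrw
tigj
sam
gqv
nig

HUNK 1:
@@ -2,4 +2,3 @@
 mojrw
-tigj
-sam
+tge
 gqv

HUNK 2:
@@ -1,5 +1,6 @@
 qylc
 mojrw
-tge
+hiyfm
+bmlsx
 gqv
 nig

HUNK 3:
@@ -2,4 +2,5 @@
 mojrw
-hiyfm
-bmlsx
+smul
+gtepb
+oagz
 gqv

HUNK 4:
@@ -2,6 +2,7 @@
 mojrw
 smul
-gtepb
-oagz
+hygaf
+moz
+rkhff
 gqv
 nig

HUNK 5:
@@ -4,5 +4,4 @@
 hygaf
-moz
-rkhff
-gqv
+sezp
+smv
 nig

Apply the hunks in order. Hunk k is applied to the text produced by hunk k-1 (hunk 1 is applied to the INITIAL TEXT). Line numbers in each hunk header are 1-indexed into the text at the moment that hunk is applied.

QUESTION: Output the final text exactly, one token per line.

Hunk 1: at line 2 remove [tigj,sam] add [tge] -> 5 lines: qylc mojrw tge gqv nig
Hunk 2: at line 1 remove [tge] add [hiyfm,bmlsx] -> 6 lines: qylc mojrw hiyfm bmlsx gqv nig
Hunk 3: at line 2 remove [hiyfm,bmlsx] add [smul,gtepb,oagz] -> 7 lines: qylc mojrw smul gtepb oagz gqv nig
Hunk 4: at line 2 remove [gtepb,oagz] add [hygaf,moz,rkhff] -> 8 lines: qylc mojrw smul hygaf moz rkhff gqv nig
Hunk 5: at line 4 remove [moz,rkhff,gqv] add [sezp,smv] -> 7 lines: qylc mojrw smul hygaf sezp smv nig

Answer: qylc
mojrw
smul
hygaf
sezp
smv
nig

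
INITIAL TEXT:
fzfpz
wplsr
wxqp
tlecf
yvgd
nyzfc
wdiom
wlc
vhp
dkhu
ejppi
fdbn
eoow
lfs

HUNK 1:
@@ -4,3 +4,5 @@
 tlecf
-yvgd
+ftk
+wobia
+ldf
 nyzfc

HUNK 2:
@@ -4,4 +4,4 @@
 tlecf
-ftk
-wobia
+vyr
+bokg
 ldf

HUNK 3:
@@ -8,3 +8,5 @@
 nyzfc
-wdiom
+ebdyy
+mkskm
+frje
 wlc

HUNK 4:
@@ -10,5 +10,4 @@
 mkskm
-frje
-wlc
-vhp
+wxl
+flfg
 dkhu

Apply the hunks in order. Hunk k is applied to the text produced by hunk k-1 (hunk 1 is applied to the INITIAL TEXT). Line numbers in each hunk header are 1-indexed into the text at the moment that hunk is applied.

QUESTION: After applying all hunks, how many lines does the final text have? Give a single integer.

Hunk 1: at line 4 remove [yvgd] add [ftk,wobia,ldf] -> 16 lines: fzfpz wplsr wxqp tlecf ftk wobia ldf nyzfc wdiom wlc vhp dkhu ejppi fdbn eoow lfs
Hunk 2: at line 4 remove [ftk,wobia] add [vyr,bokg] -> 16 lines: fzfpz wplsr wxqp tlecf vyr bokg ldf nyzfc wdiom wlc vhp dkhu ejppi fdbn eoow lfs
Hunk 3: at line 8 remove [wdiom] add [ebdyy,mkskm,frje] -> 18 lines: fzfpz wplsr wxqp tlecf vyr bokg ldf nyzfc ebdyy mkskm frje wlc vhp dkhu ejppi fdbn eoow lfs
Hunk 4: at line 10 remove [frje,wlc,vhp] add [wxl,flfg] -> 17 lines: fzfpz wplsr wxqp tlecf vyr bokg ldf nyzfc ebdyy mkskm wxl flfg dkhu ejppi fdbn eoow lfs
Final line count: 17

Answer: 17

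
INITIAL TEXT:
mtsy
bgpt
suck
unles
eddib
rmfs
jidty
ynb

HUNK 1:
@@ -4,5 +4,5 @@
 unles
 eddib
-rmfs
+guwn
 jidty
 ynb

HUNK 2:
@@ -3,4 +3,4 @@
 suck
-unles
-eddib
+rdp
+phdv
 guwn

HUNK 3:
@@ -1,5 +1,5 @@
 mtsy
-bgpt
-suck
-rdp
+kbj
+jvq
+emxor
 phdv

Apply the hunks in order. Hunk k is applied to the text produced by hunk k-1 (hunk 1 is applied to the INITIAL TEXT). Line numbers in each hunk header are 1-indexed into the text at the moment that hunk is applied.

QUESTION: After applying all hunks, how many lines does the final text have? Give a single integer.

Answer: 8

Derivation:
Hunk 1: at line 4 remove [rmfs] add [guwn] -> 8 lines: mtsy bgpt suck unles eddib guwn jidty ynb
Hunk 2: at line 3 remove [unles,eddib] add [rdp,phdv] -> 8 lines: mtsy bgpt suck rdp phdv guwn jidty ynb
Hunk 3: at line 1 remove [bgpt,suck,rdp] add [kbj,jvq,emxor] -> 8 lines: mtsy kbj jvq emxor phdv guwn jidty ynb
Final line count: 8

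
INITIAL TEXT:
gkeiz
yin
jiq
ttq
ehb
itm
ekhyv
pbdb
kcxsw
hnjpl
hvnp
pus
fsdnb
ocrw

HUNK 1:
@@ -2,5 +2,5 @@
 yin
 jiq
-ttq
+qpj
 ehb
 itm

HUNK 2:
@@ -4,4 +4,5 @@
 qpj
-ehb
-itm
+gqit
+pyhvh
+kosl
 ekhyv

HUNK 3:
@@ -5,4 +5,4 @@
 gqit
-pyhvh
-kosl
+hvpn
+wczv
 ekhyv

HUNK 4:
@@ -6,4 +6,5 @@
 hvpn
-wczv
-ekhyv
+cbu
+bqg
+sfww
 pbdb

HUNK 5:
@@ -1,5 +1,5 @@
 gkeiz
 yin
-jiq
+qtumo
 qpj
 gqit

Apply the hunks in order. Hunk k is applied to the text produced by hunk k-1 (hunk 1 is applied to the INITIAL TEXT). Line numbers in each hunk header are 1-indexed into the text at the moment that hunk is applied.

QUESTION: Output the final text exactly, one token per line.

Answer: gkeiz
yin
qtumo
qpj
gqit
hvpn
cbu
bqg
sfww
pbdb
kcxsw
hnjpl
hvnp
pus
fsdnb
ocrw

Derivation:
Hunk 1: at line 2 remove [ttq] add [qpj] -> 14 lines: gkeiz yin jiq qpj ehb itm ekhyv pbdb kcxsw hnjpl hvnp pus fsdnb ocrw
Hunk 2: at line 4 remove [ehb,itm] add [gqit,pyhvh,kosl] -> 15 lines: gkeiz yin jiq qpj gqit pyhvh kosl ekhyv pbdb kcxsw hnjpl hvnp pus fsdnb ocrw
Hunk 3: at line 5 remove [pyhvh,kosl] add [hvpn,wczv] -> 15 lines: gkeiz yin jiq qpj gqit hvpn wczv ekhyv pbdb kcxsw hnjpl hvnp pus fsdnb ocrw
Hunk 4: at line 6 remove [wczv,ekhyv] add [cbu,bqg,sfww] -> 16 lines: gkeiz yin jiq qpj gqit hvpn cbu bqg sfww pbdb kcxsw hnjpl hvnp pus fsdnb ocrw
Hunk 5: at line 1 remove [jiq] add [qtumo] -> 16 lines: gkeiz yin qtumo qpj gqit hvpn cbu bqg sfww pbdb kcxsw hnjpl hvnp pus fsdnb ocrw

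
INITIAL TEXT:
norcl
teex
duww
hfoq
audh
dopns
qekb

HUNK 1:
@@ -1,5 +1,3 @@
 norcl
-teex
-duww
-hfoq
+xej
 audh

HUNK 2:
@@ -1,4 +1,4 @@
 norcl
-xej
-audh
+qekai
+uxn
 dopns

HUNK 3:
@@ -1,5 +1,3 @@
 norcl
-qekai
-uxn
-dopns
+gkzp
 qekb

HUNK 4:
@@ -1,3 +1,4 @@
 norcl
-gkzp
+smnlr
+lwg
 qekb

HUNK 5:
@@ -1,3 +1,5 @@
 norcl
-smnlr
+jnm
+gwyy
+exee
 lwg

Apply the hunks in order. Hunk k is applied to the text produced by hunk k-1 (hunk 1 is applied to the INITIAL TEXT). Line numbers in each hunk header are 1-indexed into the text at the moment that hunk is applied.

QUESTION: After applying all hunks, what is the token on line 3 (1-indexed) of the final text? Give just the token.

Answer: gwyy

Derivation:
Hunk 1: at line 1 remove [teex,duww,hfoq] add [xej] -> 5 lines: norcl xej audh dopns qekb
Hunk 2: at line 1 remove [xej,audh] add [qekai,uxn] -> 5 lines: norcl qekai uxn dopns qekb
Hunk 3: at line 1 remove [qekai,uxn,dopns] add [gkzp] -> 3 lines: norcl gkzp qekb
Hunk 4: at line 1 remove [gkzp] add [smnlr,lwg] -> 4 lines: norcl smnlr lwg qekb
Hunk 5: at line 1 remove [smnlr] add [jnm,gwyy,exee] -> 6 lines: norcl jnm gwyy exee lwg qekb
Final line 3: gwyy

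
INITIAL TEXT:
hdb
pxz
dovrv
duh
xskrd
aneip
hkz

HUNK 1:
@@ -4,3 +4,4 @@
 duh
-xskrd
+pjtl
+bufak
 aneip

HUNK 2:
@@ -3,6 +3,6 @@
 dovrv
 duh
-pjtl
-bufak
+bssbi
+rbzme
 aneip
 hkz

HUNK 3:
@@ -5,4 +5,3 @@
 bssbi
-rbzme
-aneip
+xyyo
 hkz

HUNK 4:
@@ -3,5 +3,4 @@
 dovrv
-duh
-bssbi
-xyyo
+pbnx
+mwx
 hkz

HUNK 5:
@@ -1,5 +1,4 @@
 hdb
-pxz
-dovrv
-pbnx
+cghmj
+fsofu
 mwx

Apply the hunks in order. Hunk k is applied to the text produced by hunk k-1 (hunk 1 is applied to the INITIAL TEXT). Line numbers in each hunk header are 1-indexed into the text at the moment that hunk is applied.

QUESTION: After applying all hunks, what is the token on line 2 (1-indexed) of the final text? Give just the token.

Hunk 1: at line 4 remove [xskrd] add [pjtl,bufak] -> 8 lines: hdb pxz dovrv duh pjtl bufak aneip hkz
Hunk 2: at line 3 remove [pjtl,bufak] add [bssbi,rbzme] -> 8 lines: hdb pxz dovrv duh bssbi rbzme aneip hkz
Hunk 3: at line 5 remove [rbzme,aneip] add [xyyo] -> 7 lines: hdb pxz dovrv duh bssbi xyyo hkz
Hunk 4: at line 3 remove [duh,bssbi,xyyo] add [pbnx,mwx] -> 6 lines: hdb pxz dovrv pbnx mwx hkz
Hunk 5: at line 1 remove [pxz,dovrv,pbnx] add [cghmj,fsofu] -> 5 lines: hdb cghmj fsofu mwx hkz
Final line 2: cghmj

Answer: cghmj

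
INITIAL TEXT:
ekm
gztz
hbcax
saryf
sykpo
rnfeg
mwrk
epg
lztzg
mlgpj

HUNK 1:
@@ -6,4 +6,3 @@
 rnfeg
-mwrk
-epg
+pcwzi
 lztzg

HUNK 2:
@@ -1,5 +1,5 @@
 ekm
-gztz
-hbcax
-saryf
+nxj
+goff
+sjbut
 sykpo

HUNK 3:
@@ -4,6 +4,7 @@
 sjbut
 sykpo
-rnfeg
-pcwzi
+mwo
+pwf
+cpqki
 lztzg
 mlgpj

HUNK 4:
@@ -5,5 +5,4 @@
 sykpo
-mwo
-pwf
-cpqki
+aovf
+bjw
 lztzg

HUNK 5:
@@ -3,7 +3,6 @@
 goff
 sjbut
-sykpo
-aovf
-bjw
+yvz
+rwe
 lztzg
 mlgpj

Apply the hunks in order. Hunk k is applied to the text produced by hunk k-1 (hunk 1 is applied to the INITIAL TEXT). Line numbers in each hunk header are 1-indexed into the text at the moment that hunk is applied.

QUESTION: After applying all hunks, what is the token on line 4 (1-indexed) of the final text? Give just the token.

Hunk 1: at line 6 remove [mwrk,epg] add [pcwzi] -> 9 lines: ekm gztz hbcax saryf sykpo rnfeg pcwzi lztzg mlgpj
Hunk 2: at line 1 remove [gztz,hbcax,saryf] add [nxj,goff,sjbut] -> 9 lines: ekm nxj goff sjbut sykpo rnfeg pcwzi lztzg mlgpj
Hunk 3: at line 4 remove [rnfeg,pcwzi] add [mwo,pwf,cpqki] -> 10 lines: ekm nxj goff sjbut sykpo mwo pwf cpqki lztzg mlgpj
Hunk 4: at line 5 remove [mwo,pwf,cpqki] add [aovf,bjw] -> 9 lines: ekm nxj goff sjbut sykpo aovf bjw lztzg mlgpj
Hunk 5: at line 3 remove [sykpo,aovf,bjw] add [yvz,rwe] -> 8 lines: ekm nxj goff sjbut yvz rwe lztzg mlgpj
Final line 4: sjbut

Answer: sjbut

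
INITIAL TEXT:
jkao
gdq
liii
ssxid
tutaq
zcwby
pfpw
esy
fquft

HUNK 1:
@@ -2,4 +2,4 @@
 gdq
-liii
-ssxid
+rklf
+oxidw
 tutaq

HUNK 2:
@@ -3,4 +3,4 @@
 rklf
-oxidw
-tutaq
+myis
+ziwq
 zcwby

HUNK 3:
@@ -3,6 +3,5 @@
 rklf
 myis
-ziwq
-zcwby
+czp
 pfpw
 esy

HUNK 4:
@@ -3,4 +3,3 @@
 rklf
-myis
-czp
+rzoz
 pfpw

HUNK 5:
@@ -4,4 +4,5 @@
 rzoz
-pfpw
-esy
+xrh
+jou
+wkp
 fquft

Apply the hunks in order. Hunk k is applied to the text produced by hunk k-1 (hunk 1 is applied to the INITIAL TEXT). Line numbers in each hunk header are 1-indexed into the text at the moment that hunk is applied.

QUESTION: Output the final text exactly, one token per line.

Answer: jkao
gdq
rklf
rzoz
xrh
jou
wkp
fquft

Derivation:
Hunk 1: at line 2 remove [liii,ssxid] add [rklf,oxidw] -> 9 lines: jkao gdq rklf oxidw tutaq zcwby pfpw esy fquft
Hunk 2: at line 3 remove [oxidw,tutaq] add [myis,ziwq] -> 9 lines: jkao gdq rklf myis ziwq zcwby pfpw esy fquft
Hunk 3: at line 3 remove [ziwq,zcwby] add [czp] -> 8 lines: jkao gdq rklf myis czp pfpw esy fquft
Hunk 4: at line 3 remove [myis,czp] add [rzoz] -> 7 lines: jkao gdq rklf rzoz pfpw esy fquft
Hunk 5: at line 4 remove [pfpw,esy] add [xrh,jou,wkp] -> 8 lines: jkao gdq rklf rzoz xrh jou wkp fquft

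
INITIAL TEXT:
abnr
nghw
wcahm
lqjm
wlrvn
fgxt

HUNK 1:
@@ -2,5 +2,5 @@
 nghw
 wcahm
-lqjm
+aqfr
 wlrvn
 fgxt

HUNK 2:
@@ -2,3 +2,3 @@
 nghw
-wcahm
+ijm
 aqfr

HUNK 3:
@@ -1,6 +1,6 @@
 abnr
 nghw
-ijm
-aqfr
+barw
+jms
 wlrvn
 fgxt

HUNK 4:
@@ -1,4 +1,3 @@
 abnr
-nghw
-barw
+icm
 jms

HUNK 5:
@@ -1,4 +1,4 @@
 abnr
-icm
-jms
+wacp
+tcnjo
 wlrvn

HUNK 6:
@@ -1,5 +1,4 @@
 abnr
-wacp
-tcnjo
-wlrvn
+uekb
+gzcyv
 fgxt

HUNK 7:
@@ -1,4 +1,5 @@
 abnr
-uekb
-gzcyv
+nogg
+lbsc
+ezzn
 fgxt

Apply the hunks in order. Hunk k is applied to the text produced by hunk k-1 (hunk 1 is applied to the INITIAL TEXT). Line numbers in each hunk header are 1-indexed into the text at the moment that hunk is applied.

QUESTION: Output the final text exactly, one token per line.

Answer: abnr
nogg
lbsc
ezzn
fgxt

Derivation:
Hunk 1: at line 2 remove [lqjm] add [aqfr] -> 6 lines: abnr nghw wcahm aqfr wlrvn fgxt
Hunk 2: at line 2 remove [wcahm] add [ijm] -> 6 lines: abnr nghw ijm aqfr wlrvn fgxt
Hunk 3: at line 1 remove [ijm,aqfr] add [barw,jms] -> 6 lines: abnr nghw barw jms wlrvn fgxt
Hunk 4: at line 1 remove [nghw,barw] add [icm] -> 5 lines: abnr icm jms wlrvn fgxt
Hunk 5: at line 1 remove [icm,jms] add [wacp,tcnjo] -> 5 lines: abnr wacp tcnjo wlrvn fgxt
Hunk 6: at line 1 remove [wacp,tcnjo,wlrvn] add [uekb,gzcyv] -> 4 lines: abnr uekb gzcyv fgxt
Hunk 7: at line 1 remove [uekb,gzcyv] add [nogg,lbsc,ezzn] -> 5 lines: abnr nogg lbsc ezzn fgxt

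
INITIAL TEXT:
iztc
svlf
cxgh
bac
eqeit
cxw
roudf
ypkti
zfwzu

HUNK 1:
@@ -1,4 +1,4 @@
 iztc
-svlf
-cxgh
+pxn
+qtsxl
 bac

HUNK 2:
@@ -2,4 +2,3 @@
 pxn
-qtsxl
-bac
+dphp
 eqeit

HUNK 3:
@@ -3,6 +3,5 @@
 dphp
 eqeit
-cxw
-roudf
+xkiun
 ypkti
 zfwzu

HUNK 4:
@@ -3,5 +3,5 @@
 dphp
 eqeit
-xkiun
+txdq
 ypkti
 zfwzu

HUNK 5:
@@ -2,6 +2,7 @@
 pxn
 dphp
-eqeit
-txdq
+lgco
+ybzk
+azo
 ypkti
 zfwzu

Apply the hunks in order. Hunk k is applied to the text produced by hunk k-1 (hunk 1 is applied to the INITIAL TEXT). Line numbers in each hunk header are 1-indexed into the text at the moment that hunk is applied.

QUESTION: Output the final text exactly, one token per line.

Answer: iztc
pxn
dphp
lgco
ybzk
azo
ypkti
zfwzu

Derivation:
Hunk 1: at line 1 remove [svlf,cxgh] add [pxn,qtsxl] -> 9 lines: iztc pxn qtsxl bac eqeit cxw roudf ypkti zfwzu
Hunk 2: at line 2 remove [qtsxl,bac] add [dphp] -> 8 lines: iztc pxn dphp eqeit cxw roudf ypkti zfwzu
Hunk 3: at line 3 remove [cxw,roudf] add [xkiun] -> 7 lines: iztc pxn dphp eqeit xkiun ypkti zfwzu
Hunk 4: at line 3 remove [xkiun] add [txdq] -> 7 lines: iztc pxn dphp eqeit txdq ypkti zfwzu
Hunk 5: at line 2 remove [eqeit,txdq] add [lgco,ybzk,azo] -> 8 lines: iztc pxn dphp lgco ybzk azo ypkti zfwzu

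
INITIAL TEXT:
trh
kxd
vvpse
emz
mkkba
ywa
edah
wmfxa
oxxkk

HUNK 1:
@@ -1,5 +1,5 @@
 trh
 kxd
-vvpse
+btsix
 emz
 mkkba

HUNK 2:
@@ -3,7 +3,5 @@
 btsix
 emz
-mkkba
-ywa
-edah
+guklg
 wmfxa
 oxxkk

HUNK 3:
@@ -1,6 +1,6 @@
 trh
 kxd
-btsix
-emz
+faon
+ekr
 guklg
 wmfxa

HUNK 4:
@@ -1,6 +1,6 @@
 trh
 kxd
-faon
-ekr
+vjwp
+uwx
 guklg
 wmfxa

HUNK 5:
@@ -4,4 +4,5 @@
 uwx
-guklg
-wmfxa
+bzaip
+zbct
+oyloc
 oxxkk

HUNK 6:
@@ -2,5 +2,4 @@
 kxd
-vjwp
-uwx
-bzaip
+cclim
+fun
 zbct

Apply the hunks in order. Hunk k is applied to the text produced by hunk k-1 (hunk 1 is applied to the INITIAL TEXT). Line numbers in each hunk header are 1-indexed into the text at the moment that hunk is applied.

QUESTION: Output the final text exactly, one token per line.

Answer: trh
kxd
cclim
fun
zbct
oyloc
oxxkk

Derivation:
Hunk 1: at line 1 remove [vvpse] add [btsix] -> 9 lines: trh kxd btsix emz mkkba ywa edah wmfxa oxxkk
Hunk 2: at line 3 remove [mkkba,ywa,edah] add [guklg] -> 7 lines: trh kxd btsix emz guklg wmfxa oxxkk
Hunk 3: at line 1 remove [btsix,emz] add [faon,ekr] -> 7 lines: trh kxd faon ekr guklg wmfxa oxxkk
Hunk 4: at line 1 remove [faon,ekr] add [vjwp,uwx] -> 7 lines: trh kxd vjwp uwx guklg wmfxa oxxkk
Hunk 5: at line 4 remove [guklg,wmfxa] add [bzaip,zbct,oyloc] -> 8 lines: trh kxd vjwp uwx bzaip zbct oyloc oxxkk
Hunk 6: at line 2 remove [vjwp,uwx,bzaip] add [cclim,fun] -> 7 lines: trh kxd cclim fun zbct oyloc oxxkk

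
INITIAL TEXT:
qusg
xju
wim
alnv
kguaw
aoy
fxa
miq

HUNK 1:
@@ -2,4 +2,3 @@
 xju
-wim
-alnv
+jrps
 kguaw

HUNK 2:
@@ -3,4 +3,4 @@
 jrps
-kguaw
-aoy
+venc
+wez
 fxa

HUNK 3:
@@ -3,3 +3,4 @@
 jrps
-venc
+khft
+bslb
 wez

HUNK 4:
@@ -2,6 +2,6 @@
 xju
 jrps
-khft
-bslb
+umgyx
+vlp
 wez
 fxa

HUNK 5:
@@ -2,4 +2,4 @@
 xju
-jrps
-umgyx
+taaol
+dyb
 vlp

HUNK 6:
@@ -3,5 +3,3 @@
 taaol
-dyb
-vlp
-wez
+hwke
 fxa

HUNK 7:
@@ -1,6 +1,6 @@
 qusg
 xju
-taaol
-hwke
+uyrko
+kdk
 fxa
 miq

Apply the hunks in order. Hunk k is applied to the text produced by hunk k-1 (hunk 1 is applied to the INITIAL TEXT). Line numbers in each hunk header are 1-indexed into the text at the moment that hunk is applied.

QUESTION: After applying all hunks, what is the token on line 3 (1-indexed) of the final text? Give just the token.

Hunk 1: at line 2 remove [wim,alnv] add [jrps] -> 7 lines: qusg xju jrps kguaw aoy fxa miq
Hunk 2: at line 3 remove [kguaw,aoy] add [venc,wez] -> 7 lines: qusg xju jrps venc wez fxa miq
Hunk 3: at line 3 remove [venc] add [khft,bslb] -> 8 lines: qusg xju jrps khft bslb wez fxa miq
Hunk 4: at line 2 remove [khft,bslb] add [umgyx,vlp] -> 8 lines: qusg xju jrps umgyx vlp wez fxa miq
Hunk 5: at line 2 remove [jrps,umgyx] add [taaol,dyb] -> 8 lines: qusg xju taaol dyb vlp wez fxa miq
Hunk 6: at line 3 remove [dyb,vlp,wez] add [hwke] -> 6 lines: qusg xju taaol hwke fxa miq
Hunk 7: at line 1 remove [taaol,hwke] add [uyrko,kdk] -> 6 lines: qusg xju uyrko kdk fxa miq
Final line 3: uyrko

Answer: uyrko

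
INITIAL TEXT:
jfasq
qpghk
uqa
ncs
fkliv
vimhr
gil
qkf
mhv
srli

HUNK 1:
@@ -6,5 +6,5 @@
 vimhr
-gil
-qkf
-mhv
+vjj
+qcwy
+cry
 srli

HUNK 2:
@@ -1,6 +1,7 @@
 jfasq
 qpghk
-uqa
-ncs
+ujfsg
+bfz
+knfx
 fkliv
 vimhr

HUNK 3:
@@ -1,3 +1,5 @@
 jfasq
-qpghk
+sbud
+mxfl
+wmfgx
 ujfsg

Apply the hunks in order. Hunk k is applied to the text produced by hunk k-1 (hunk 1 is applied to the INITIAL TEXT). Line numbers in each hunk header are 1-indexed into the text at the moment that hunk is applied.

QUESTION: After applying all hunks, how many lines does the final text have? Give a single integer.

Hunk 1: at line 6 remove [gil,qkf,mhv] add [vjj,qcwy,cry] -> 10 lines: jfasq qpghk uqa ncs fkliv vimhr vjj qcwy cry srli
Hunk 2: at line 1 remove [uqa,ncs] add [ujfsg,bfz,knfx] -> 11 lines: jfasq qpghk ujfsg bfz knfx fkliv vimhr vjj qcwy cry srli
Hunk 3: at line 1 remove [qpghk] add [sbud,mxfl,wmfgx] -> 13 lines: jfasq sbud mxfl wmfgx ujfsg bfz knfx fkliv vimhr vjj qcwy cry srli
Final line count: 13

Answer: 13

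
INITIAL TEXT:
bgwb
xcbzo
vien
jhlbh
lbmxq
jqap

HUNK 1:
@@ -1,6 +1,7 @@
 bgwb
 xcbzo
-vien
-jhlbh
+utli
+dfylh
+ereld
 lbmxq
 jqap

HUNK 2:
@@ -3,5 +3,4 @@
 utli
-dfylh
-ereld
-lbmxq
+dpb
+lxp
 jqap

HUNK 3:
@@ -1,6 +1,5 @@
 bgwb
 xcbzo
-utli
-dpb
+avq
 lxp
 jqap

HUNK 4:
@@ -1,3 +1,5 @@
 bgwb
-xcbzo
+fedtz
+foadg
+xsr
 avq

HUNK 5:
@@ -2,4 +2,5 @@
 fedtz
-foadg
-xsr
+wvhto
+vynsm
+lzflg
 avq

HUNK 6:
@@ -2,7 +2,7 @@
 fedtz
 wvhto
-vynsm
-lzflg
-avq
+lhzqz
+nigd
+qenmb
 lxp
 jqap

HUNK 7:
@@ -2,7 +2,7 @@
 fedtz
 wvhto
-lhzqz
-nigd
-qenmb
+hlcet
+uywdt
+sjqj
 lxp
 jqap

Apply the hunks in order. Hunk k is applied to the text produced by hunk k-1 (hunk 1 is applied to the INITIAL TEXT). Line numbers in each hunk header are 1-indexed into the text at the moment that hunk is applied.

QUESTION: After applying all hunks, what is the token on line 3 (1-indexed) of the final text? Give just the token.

Hunk 1: at line 1 remove [vien,jhlbh] add [utli,dfylh,ereld] -> 7 lines: bgwb xcbzo utli dfylh ereld lbmxq jqap
Hunk 2: at line 3 remove [dfylh,ereld,lbmxq] add [dpb,lxp] -> 6 lines: bgwb xcbzo utli dpb lxp jqap
Hunk 3: at line 1 remove [utli,dpb] add [avq] -> 5 lines: bgwb xcbzo avq lxp jqap
Hunk 4: at line 1 remove [xcbzo] add [fedtz,foadg,xsr] -> 7 lines: bgwb fedtz foadg xsr avq lxp jqap
Hunk 5: at line 2 remove [foadg,xsr] add [wvhto,vynsm,lzflg] -> 8 lines: bgwb fedtz wvhto vynsm lzflg avq lxp jqap
Hunk 6: at line 2 remove [vynsm,lzflg,avq] add [lhzqz,nigd,qenmb] -> 8 lines: bgwb fedtz wvhto lhzqz nigd qenmb lxp jqap
Hunk 7: at line 2 remove [lhzqz,nigd,qenmb] add [hlcet,uywdt,sjqj] -> 8 lines: bgwb fedtz wvhto hlcet uywdt sjqj lxp jqap
Final line 3: wvhto

Answer: wvhto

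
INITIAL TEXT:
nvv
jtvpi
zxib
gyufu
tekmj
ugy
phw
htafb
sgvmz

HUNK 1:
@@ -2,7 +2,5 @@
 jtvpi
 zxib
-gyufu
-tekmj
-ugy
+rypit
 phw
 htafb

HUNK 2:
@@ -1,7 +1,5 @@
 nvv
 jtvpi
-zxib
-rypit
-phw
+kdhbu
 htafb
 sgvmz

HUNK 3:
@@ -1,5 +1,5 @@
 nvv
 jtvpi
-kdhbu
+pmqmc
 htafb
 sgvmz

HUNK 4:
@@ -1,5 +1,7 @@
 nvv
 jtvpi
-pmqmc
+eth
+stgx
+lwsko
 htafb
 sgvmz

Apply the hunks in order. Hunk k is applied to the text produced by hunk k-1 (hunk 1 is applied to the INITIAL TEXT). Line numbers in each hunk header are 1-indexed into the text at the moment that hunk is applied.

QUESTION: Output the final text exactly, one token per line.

Answer: nvv
jtvpi
eth
stgx
lwsko
htafb
sgvmz

Derivation:
Hunk 1: at line 2 remove [gyufu,tekmj,ugy] add [rypit] -> 7 lines: nvv jtvpi zxib rypit phw htafb sgvmz
Hunk 2: at line 1 remove [zxib,rypit,phw] add [kdhbu] -> 5 lines: nvv jtvpi kdhbu htafb sgvmz
Hunk 3: at line 1 remove [kdhbu] add [pmqmc] -> 5 lines: nvv jtvpi pmqmc htafb sgvmz
Hunk 4: at line 1 remove [pmqmc] add [eth,stgx,lwsko] -> 7 lines: nvv jtvpi eth stgx lwsko htafb sgvmz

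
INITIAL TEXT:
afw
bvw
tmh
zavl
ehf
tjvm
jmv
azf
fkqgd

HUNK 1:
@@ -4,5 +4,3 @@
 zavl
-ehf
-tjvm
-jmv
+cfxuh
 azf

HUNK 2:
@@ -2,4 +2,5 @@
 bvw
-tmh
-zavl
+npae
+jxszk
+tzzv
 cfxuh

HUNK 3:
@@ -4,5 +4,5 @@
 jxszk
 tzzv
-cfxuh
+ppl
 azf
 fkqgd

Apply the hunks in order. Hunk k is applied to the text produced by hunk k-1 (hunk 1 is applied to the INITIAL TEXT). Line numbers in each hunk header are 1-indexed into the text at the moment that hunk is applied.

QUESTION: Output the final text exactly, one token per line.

Hunk 1: at line 4 remove [ehf,tjvm,jmv] add [cfxuh] -> 7 lines: afw bvw tmh zavl cfxuh azf fkqgd
Hunk 2: at line 2 remove [tmh,zavl] add [npae,jxszk,tzzv] -> 8 lines: afw bvw npae jxszk tzzv cfxuh azf fkqgd
Hunk 3: at line 4 remove [cfxuh] add [ppl] -> 8 lines: afw bvw npae jxszk tzzv ppl azf fkqgd

Answer: afw
bvw
npae
jxszk
tzzv
ppl
azf
fkqgd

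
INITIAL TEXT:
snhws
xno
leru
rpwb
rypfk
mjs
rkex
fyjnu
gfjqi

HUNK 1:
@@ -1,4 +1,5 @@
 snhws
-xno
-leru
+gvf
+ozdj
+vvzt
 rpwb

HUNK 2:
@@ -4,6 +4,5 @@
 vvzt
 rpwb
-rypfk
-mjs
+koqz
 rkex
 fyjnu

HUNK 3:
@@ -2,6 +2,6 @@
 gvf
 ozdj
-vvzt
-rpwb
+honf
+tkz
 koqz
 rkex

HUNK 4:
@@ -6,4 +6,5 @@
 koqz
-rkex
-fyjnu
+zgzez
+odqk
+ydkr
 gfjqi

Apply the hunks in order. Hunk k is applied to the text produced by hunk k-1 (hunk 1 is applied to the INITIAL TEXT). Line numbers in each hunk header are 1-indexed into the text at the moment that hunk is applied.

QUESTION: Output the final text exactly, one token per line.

Hunk 1: at line 1 remove [xno,leru] add [gvf,ozdj,vvzt] -> 10 lines: snhws gvf ozdj vvzt rpwb rypfk mjs rkex fyjnu gfjqi
Hunk 2: at line 4 remove [rypfk,mjs] add [koqz] -> 9 lines: snhws gvf ozdj vvzt rpwb koqz rkex fyjnu gfjqi
Hunk 3: at line 2 remove [vvzt,rpwb] add [honf,tkz] -> 9 lines: snhws gvf ozdj honf tkz koqz rkex fyjnu gfjqi
Hunk 4: at line 6 remove [rkex,fyjnu] add [zgzez,odqk,ydkr] -> 10 lines: snhws gvf ozdj honf tkz koqz zgzez odqk ydkr gfjqi

Answer: snhws
gvf
ozdj
honf
tkz
koqz
zgzez
odqk
ydkr
gfjqi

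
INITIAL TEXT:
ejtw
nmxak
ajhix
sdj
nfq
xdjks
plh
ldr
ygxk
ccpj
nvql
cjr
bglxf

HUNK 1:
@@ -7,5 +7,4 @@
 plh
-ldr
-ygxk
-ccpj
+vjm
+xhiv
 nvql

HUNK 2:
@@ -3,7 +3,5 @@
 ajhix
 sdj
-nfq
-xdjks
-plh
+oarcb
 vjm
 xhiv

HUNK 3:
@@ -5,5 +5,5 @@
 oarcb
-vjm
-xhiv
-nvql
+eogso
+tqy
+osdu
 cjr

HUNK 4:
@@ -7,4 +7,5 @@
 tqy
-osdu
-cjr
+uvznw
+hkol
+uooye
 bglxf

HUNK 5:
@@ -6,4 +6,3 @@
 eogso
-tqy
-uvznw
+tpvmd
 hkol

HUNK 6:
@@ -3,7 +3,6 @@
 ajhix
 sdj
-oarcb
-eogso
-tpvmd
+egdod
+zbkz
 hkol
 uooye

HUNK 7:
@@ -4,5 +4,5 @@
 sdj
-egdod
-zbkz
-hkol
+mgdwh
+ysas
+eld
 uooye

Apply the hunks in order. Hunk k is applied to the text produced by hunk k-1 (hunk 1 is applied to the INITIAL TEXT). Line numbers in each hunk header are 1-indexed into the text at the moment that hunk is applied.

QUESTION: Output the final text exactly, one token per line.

Answer: ejtw
nmxak
ajhix
sdj
mgdwh
ysas
eld
uooye
bglxf

Derivation:
Hunk 1: at line 7 remove [ldr,ygxk,ccpj] add [vjm,xhiv] -> 12 lines: ejtw nmxak ajhix sdj nfq xdjks plh vjm xhiv nvql cjr bglxf
Hunk 2: at line 3 remove [nfq,xdjks,plh] add [oarcb] -> 10 lines: ejtw nmxak ajhix sdj oarcb vjm xhiv nvql cjr bglxf
Hunk 3: at line 5 remove [vjm,xhiv,nvql] add [eogso,tqy,osdu] -> 10 lines: ejtw nmxak ajhix sdj oarcb eogso tqy osdu cjr bglxf
Hunk 4: at line 7 remove [osdu,cjr] add [uvznw,hkol,uooye] -> 11 lines: ejtw nmxak ajhix sdj oarcb eogso tqy uvznw hkol uooye bglxf
Hunk 5: at line 6 remove [tqy,uvznw] add [tpvmd] -> 10 lines: ejtw nmxak ajhix sdj oarcb eogso tpvmd hkol uooye bglxf
Hunk 6: at line 3 remove [oarcb,eogso,tpvmd] add [egdod,zbkz] -> 9 lines: ejtw nmxak ajhix sdj egdod zbkz hkol uooye bglxf
Hunk 7: at line 4 remove [egdod,zbkz,hkol] add [mgdwh,ysas,eld] -> 9 lines: ejtw nmxak ajhix sdj mgdwh ysas eld uooye bglxf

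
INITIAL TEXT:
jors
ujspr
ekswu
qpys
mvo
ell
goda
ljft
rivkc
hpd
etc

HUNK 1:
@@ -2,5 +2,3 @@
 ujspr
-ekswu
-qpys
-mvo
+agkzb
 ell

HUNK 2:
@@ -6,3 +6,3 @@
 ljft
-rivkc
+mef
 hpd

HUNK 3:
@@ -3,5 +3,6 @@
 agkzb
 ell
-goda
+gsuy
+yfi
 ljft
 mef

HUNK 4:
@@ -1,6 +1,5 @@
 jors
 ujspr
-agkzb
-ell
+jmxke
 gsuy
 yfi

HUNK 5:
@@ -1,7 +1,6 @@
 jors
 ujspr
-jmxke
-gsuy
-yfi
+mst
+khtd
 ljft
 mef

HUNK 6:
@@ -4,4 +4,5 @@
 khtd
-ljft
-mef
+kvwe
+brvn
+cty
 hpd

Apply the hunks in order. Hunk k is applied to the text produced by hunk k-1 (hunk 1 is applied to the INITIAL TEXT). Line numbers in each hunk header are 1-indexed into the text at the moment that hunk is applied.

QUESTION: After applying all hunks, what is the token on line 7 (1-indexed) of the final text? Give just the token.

Answer: cty

Derivation:
Hunk 1: at line 2 remove [ekswu,qpys,mvo] add [agkzb] -> 9 lines: jors ujspr agkzb ell goda ljft rivkc hpd etc
Hunk 2: at line 6 remove [rivkc] add [mef] -> 9 lines: jors ujspr agkzb ell goda ljft mef hpd etc
Hunk 3: at line 3 remove [goda] add [gsuy,yfi] -> 10 lines: jors ujspr agkzb ell gsuy yfi ljft mef hpd etc
Hunk 4: at line 1 remove [agkzb,ell] add [jmxke] -> 9 lines: jors ujspr jmxke gsuy yfi ljft mef hpd etc
Hunk 5: at line 1 remove [jmxke,gsuy,yfi] add [mst,khtd] -> 8 lines: jors ujspr mst khtd ljft mef hpd etc
Hunk 6: at line 4 remove [ljft,mef] add [kvwe,brvn,cty] -> 9 lines: jors ujspr mst khtd kvwe brvn cty hpd etc
Final line 7: cty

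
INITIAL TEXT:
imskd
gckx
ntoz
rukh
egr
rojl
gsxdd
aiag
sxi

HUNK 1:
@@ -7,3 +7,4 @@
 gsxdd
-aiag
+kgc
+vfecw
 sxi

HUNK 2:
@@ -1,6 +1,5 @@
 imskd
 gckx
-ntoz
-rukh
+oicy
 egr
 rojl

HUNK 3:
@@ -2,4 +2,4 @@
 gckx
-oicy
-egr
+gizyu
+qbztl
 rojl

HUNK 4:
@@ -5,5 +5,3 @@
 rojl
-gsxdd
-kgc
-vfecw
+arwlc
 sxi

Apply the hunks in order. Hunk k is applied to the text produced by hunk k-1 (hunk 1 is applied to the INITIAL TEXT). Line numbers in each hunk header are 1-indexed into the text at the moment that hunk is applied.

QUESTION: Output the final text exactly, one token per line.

Answer: imskd
gckx
gizyu
qbztl
rojl
arwlc
sxi

Derivation:
Hunk 1: at line 7 remove [aiag] add [kgc,vfecw] -> 10 lines: imskd gckx ntoz rukh egr rojl gsxdd kgc vfecw sxi
Hunk 2: at line 1 remove [ntoz,rukh] add [oicy] -> 9 lines: imskd gckx oicy egr rojl gsxdd kgc vfecw sxi
Hunk 3: at line 2 remove [oicy,egr] add [gizyu,qbztl] -> 9 lines: imskd gckx gizyu qbztl rojl gsxdd kgc vfecw sxi
Hunk 4: at line 5 remove [gsxdd,kgc,vfecw] add [arwlc] -> 7 lines: imskd gckx gizyu qbztl rojl arwlc sxi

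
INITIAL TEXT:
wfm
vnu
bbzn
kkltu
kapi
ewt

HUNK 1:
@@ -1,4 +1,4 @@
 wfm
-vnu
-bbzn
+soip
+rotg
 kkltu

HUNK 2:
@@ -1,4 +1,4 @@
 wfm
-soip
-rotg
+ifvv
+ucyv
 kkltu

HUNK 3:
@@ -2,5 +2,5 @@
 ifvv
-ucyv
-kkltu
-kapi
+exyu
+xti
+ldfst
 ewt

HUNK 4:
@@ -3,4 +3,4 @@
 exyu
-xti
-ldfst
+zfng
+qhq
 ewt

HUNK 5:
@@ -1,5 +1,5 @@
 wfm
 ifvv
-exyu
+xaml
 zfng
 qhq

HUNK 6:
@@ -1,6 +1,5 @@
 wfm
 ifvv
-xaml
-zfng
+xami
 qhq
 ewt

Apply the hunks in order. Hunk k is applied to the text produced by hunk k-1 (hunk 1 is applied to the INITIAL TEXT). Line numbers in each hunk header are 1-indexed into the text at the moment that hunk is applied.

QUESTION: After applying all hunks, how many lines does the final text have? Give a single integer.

Hunk 1: at line 1 remove [vnu,bbzn] add [soip,rotg] -> 6 lines: wfm soip rotg kkltu kapi ewt
Hunk 2: at line 1 remove [soip,rotg] add [ifvv,ucyv] -> 6 lines: wfm ifvv ucyv kkltu kapi ewt
Hunk 3: at line 2 remove [ucyv,kkltu,kapi] add [exyu,xti,ldfst] -> 6 lines: wfm ifvv exyu xti ldfst ewt
Hunk 4: at line 3 remove [xti,ldfst] add [zfng,qhq] -> 6 lines: wfm ifvv exyu zfng qhq ewt
Hunk 5: at line 1 remove [exyu] add [xaml] -> 6 lines: wfm ifvv xaml zfng qhq ewt
Hunk 6: at line 1 remove [xaml,zfng] add [xami] -> 5 lines: wfm ifvv xami qhq ewt
Final line count: 5

Answer: 5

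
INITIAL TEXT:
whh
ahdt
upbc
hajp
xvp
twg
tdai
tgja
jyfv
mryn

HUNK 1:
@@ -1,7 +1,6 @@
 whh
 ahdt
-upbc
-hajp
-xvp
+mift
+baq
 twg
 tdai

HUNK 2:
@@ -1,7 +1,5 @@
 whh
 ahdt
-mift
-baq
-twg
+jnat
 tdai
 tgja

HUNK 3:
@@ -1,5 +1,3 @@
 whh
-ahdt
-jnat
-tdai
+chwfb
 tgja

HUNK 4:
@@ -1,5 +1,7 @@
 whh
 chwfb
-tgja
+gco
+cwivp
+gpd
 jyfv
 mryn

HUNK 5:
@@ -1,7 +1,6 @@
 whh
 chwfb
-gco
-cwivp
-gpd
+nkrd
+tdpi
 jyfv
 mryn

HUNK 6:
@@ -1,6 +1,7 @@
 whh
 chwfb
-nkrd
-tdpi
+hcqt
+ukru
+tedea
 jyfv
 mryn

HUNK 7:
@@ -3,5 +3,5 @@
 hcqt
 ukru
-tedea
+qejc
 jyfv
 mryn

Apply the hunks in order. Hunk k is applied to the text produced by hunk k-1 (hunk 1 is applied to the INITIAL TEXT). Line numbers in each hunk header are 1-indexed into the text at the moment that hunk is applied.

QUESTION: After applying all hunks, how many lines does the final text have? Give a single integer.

Answer: 7

Derivation:
Hunk 1: at line 1 remove [upbc,hajp,xvp] add [mift,baq] -> 9 lines: whh ahdt mift baq twg tdai tgja jyfv mryn
Hunk 2: at line 1 remove [mift,baq,twg] add [jnat] -> 7 lines: whh ahdt jnat tdai tgja jyfv mryn
Hunk 3: at line 1 remove [ahdt,jnat,tdai] add [chwfb] -> 5 lines: whh chwfb tgja jyfv mryn
Hunk 4: at line 1 remove [tgja] add [gco,cwivp,gpd] -> 7 lines: whh chwfb gco cwivp gpd jyfv mryn
Hunk 5: at line 1 remove [gco,cwivp,gpd] add [nkrd,tdpi] -> 6 lines: whh chwfb nkrd tdpi jyfv mryn
Hunk 6: at line 1 remove [nkrd,tdpi] add [hcqt,ukru,tedea] -> 7 lines: whh chwfb hcqt ukru tedea jyfv mryn
Hunk 7: at line 3 remove [tedea] add [qejc] -> 7 lines: whh chwfb hcqt ukru qejc jyfv mryn
Final line count: 7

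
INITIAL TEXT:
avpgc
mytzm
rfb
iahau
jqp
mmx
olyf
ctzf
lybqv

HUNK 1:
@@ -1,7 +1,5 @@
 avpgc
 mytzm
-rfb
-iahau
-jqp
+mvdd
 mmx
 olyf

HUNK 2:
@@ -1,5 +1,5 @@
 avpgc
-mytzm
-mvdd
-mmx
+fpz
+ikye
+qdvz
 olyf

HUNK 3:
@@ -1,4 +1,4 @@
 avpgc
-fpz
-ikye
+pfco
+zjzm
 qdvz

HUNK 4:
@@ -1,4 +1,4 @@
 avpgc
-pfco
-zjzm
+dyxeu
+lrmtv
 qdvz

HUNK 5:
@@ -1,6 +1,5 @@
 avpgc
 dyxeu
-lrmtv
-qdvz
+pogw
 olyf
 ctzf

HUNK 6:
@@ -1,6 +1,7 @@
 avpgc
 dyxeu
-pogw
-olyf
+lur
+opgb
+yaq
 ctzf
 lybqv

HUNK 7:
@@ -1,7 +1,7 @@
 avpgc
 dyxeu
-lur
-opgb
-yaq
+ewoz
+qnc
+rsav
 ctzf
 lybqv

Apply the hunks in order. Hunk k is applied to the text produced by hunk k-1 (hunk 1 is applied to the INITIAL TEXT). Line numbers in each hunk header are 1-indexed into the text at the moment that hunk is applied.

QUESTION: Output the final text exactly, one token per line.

Hunk 1: at line 1 remove [rfb,iahau,jqp] add [mvdd] -> 7 lines: avpgc mytzm mvdd mmx olyf ctzf lybqv
Hunk 2: at line 1 remove [mytzm,mvdd,mmx] add [fpz,ikye,qdvz] -> 7 lines: avpgc fpz ikye qdvz olyf ctzf lybqv
Hunk 3: at line 1 remove [fpz,ikye] add [pfco,zjzm] -> 7 lines: avpgc pfco zjzm qdvz olyf ctzf lybqv
Hunk 4: at line 1 remove [pfco,zjzm] add [dyxeu,lrmtv] -> 7 lines: avpgc dyxeu lrmtv qdvz olyf ctzf lybqv
Hunk 5: at line 1 remove [lrmtv,qdvz] add [pogw] -> 6 lines: avpgc dyxeu pogw olyf ctzf lybqv
Hunk 6: at line 1 remove [pogw,olyf] add [lur,opgb,yaq] -> 7 lines: avpgc dyxeu lur opgb yaq ctzf lybqv
Hunk 7: at line 1 remove [lur,opgb,yaq] add [ewoz,qnc,rsav] -> 7 lines: avpgc dyxeu ewoz qnc rsav ctzf lybqv

Answer: avpgc
dyxeu
ewoz
qnc
rsav
ctzf
lybqv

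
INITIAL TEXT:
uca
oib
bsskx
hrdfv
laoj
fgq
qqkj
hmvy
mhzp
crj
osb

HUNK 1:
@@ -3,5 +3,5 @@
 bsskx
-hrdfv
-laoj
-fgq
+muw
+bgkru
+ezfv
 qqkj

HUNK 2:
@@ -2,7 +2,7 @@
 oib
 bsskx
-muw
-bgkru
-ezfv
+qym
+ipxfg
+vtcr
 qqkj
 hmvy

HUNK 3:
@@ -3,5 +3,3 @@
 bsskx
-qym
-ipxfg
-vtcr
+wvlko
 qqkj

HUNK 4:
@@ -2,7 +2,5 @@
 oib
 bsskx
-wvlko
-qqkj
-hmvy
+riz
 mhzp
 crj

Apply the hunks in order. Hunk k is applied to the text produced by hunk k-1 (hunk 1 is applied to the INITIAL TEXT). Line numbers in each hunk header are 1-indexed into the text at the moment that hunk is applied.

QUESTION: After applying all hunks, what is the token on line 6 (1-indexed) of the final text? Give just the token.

Answer: crj

Derivation:
Hunk 1: at line 3 remove [hrdfv,laoj,fgq] add [muw,bgkru,ezfv] -> 11 lines: uca oib bsskx muw bgkru ezfv qqkj hmvy mhzp crj osb
Hunk 2: at line 2 remove [muw,bgkru,ezfv] add [qym,ipxfg,vtcr] -> 11 lines: uca oib bsskx qym ipxfg vtcr qqkj hmvy mhzp crj osb
Hunk 3: at line 3 remove [qym,ipxfg,vtcr] add [wvlko] -> 9 lines: uca oib bsskx wvlko qqkj hmvy mhzp crj osb
Hunk 4: at line 2 remove [wvlko,qqkj,hmvy] add [riz] -> 7 lines: uca oib bsskx riz mhzp crj osb
Final line 6: crj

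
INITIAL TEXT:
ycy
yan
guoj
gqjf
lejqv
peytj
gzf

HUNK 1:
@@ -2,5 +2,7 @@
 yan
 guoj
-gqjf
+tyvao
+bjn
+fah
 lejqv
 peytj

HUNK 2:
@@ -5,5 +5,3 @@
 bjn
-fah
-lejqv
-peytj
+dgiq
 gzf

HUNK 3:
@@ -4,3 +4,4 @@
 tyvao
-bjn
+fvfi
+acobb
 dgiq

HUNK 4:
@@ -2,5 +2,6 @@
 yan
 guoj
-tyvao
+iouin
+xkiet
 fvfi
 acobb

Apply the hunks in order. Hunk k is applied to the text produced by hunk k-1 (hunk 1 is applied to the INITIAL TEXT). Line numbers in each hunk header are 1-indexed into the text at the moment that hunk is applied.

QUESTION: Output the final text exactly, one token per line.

Answer: ycy
yan
guoj
iouin
xkiet
fvfi
acobb
dgiq
gzf

Derivation:
Hunk 1: at line 2 remove [gqjf] add [tyvao,bjn,fah] -> 9 lines: ycy yan guoj tyvao bjn fah lejqv peytj gzf
Hunk 2: at line 5 remove [fah,lejqv,peytj] add [dgiq] -> 7 lines: ycy yan guoj tyvao bjn dgiq gzf
Hunk 3: at line 4 remove [bjn] add [fvfi,acobb] -> 8 lines: ycy yan guoj tyvao fvfi acobb dgiq gzf
Hunk 4: at line 2 remove [tyvao] add [iouin,xkiet] -> 9 lines: ycy yan guoj iouin xkiet fvfi acobb dgiq gzf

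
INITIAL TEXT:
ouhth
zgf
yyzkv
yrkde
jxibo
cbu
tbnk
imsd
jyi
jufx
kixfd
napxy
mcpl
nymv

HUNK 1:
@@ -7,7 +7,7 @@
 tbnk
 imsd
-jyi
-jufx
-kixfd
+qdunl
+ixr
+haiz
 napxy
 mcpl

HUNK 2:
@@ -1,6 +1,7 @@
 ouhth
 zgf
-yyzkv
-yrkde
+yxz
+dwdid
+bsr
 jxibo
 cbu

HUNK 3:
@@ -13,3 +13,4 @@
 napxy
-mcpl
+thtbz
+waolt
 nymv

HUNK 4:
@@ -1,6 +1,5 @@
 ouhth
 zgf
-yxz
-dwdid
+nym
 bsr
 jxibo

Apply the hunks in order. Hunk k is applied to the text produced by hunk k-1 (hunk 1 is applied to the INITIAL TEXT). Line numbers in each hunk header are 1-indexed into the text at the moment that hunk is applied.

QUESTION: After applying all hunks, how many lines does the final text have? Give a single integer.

Hunk 1: at line 7 remove [jyi,jufx,kixfd] add [qdunl,ixr,haiz] -> 14 lines: ouhth zgf yyzkv yrkde jxibo cbu tbnk imsd qdunl ixr haiz napxy mcpl nymv
Hunk 2: at line 1 remove [yyzkv,yrkde] add [yxz,dwdid,bsr] -> 15 lines: ouhth zgf yxz dwdid bsr jxibo cbu tbnk imsd qdunl ixr haiz napxy mcpl nymv
Hunk 3: at line 13 remove [mcpl] add [thtbz,waolt] -> 16 lines: ouhth zgf yxz dwdid bsr jxibo cbu tbnk imsd qdunl ixr haiz napxy thtbz waolt nymv
Hunk 4: at line 1 remove [yxz,dwdid] add [nym] -> 15 lines: ouhth zgf nym bsr jxibo cbu tbnk imsd qdunl ixr haiz napxy thtbz waolt nymv
Final line count: 15

Answer: 15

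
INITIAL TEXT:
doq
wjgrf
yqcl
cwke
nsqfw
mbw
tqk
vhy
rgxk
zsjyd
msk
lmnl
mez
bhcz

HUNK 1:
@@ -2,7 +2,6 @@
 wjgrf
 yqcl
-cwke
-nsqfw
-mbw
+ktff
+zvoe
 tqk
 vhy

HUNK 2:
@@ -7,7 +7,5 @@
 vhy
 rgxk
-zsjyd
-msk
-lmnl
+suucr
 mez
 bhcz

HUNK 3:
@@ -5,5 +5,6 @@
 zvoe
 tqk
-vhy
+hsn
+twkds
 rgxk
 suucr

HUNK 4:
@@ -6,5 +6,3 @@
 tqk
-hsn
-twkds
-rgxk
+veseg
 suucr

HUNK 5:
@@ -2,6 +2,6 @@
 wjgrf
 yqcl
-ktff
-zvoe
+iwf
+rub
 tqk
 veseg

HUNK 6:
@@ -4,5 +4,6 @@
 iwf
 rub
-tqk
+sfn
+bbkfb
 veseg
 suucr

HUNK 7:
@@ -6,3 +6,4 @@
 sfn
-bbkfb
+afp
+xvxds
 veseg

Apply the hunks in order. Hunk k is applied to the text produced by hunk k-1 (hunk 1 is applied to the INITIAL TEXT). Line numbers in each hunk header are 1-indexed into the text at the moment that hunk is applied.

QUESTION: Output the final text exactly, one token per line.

Answer: doq
wjgrf
yqcl
iwf
rub
sfn
afp
xvxds
veseg
suucr
mez
bhcz

Derivation:
Hunk 1: at line 2 remove [cwke,nsqfw,mbw] add [ktff,zvoe] -> 13 lines: doq wjgrf yqcl ktff zvoe tqk vhy rgxk zsjyd msk lmnl mez bhcz
Hunk 2: at line 7 remove [zsjyd,msk,lmnl] add [suucr] -> 11 lines: doq wjgrf yqcl ktff zvoe tqk vhy rgxk suucr mez bhcz
Hunk 3: at line 5 remove [vhy] add [hsn,twkds] -> 12 lines: doq wjgrf yqcl ktff zvoe tqk hsn twkds rgxk suucr mez bhcz
Hunk 4: at line 6 remove [hsn,twkds,rgxk] add [veseg] -> 10 lines: doq wjgrf yqcl ktff zvoe tqk veseg suucr mez bhcz
Hunk 5: at line 2 remove [ktff,zvoe] add [iwf,rub] -> 10 lines: doq wjgrf yqcl iwf rub tqk veseg suucr mez bhcz
Hunk 6: at line 4 remove [tqk] add [sfn,bbkfb] -> 11 lines: doq wjgrf yqcl iwf rub sfn bbkfb veseg suucr mez bhcz
Hunk 7: at line 6 remove [bbkfb] add [afp,xvxds] -> 12 lines: doq wjgrf yqcl iwf rub sfn afp xvxds veseg suucr mez bhcz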